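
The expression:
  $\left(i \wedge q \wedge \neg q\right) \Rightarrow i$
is always true.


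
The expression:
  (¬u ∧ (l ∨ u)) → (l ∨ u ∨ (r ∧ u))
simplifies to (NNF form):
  True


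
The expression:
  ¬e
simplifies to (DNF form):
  ¬e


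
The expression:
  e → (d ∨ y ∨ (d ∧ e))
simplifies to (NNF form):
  d ∨ y ∨ ¬e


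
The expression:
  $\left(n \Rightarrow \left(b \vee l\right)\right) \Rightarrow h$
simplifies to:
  $h \vee \left(n \wedge \neg b \wedge \neg l\right)$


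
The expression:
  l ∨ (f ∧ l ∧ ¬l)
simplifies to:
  l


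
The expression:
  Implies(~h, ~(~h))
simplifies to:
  h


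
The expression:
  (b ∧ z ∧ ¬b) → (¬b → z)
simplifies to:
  True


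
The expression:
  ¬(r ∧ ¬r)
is always true.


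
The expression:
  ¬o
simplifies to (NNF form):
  ¬o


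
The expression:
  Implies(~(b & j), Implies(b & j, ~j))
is always true.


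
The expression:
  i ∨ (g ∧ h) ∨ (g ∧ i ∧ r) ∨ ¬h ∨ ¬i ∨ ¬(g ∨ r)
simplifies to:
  True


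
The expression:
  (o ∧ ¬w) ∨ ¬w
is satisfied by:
  {w: False}


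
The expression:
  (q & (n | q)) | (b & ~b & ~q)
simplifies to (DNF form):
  q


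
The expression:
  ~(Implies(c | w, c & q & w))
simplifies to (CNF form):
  (c | w) & (w | ~w) & (c | w | ~c) & (c | w | ~q) & (c | ~c | ~q) & (w | ~c | ~w) & (w | ~q | ~w) & (~c | ~q | ~w)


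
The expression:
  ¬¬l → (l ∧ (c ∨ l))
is always true.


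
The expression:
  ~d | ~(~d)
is always true.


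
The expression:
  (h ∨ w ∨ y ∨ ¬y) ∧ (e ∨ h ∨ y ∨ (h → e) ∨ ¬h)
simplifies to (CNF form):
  True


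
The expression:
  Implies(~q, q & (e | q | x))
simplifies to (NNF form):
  q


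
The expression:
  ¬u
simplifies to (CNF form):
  ¬u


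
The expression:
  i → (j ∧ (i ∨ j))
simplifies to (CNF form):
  j ∨ ¬i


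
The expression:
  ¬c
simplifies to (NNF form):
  ¬c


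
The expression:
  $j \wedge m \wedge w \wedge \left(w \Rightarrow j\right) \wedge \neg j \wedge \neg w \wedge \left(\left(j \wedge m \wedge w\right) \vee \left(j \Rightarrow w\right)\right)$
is never true.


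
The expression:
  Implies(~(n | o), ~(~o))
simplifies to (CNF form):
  n | o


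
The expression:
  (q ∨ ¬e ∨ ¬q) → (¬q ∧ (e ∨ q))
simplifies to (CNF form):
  e ∧ ¬q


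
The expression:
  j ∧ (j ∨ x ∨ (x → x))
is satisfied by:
  {j: True}


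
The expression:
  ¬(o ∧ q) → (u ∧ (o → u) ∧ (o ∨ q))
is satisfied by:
  {q: True, o: True, u: True}
  {q: True, o: True, u: False}
  {q: True, u: True, o: False}
  {o: True, u: True, q: False}


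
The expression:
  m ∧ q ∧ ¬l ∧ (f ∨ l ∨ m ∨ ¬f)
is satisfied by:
  {m: True, q: True, l: False}


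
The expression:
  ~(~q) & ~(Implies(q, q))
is never true.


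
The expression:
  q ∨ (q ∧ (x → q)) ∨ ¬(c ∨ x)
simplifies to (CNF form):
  (q ∨ ¬c) ∧ (q ∨ ¬x)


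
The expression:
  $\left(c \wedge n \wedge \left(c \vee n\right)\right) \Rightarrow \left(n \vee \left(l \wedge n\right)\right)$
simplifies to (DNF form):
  $\text{True}$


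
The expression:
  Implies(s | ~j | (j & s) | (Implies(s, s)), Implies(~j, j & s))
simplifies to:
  j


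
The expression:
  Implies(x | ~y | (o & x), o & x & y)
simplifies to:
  y & (o | ~x)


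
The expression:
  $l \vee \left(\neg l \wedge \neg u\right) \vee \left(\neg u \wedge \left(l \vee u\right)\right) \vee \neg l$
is always true.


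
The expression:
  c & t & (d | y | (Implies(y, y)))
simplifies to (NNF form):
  c & t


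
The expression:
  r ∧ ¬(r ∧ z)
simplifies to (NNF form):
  r ∧ ¬z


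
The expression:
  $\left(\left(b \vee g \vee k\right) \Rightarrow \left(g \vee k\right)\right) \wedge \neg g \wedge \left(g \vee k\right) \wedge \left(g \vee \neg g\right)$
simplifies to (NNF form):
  $k \wedge \neg g$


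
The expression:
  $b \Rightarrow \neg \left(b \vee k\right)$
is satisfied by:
  {b: False}


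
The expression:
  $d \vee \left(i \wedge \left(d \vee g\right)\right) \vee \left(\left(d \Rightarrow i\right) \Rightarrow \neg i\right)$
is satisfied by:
  {d: True, g: True, i: False}
  {d: True, g: False, i: False}
  {g: True, d: False, i: False}
  {d: False, g: False, i: False}
  {i: True, d: True, g: True}
  {i: True, d: True, g: False}
  {i: True, g: True, d: False}


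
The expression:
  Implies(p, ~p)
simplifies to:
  ~p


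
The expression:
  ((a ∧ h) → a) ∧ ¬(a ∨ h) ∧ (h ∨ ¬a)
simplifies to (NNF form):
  ¬a ∧ ¬h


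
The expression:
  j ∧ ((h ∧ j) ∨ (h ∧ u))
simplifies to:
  h ∧ j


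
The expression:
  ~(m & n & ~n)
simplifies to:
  True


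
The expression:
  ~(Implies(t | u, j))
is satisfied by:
  {t: True, u: True, j: False}
  {t: True, u: False, j: False}
  {u: True, t: False, j: False}


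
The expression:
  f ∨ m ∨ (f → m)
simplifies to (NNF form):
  True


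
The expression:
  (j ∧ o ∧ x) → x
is always true.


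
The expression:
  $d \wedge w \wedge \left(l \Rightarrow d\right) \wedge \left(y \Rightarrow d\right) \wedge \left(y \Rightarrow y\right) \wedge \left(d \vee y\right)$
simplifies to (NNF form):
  $d \wedge w$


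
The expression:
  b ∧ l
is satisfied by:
  {b: True, l: True}


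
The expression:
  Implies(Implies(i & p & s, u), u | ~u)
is always true.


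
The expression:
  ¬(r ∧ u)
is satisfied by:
  {u: False, r: False}
  {r: True, u: False}
  {u: True, r: False}


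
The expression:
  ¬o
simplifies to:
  ¬o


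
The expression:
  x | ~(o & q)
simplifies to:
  x | ~o | ~q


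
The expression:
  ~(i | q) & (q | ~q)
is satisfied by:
  {q: False, i: False}


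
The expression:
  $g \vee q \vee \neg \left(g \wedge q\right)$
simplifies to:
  $\text{True}$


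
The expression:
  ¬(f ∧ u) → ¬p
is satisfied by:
  {f: True, u: True, p: False}
  {f: True, u: False, p: False}
  {u: True, f: False, p: False}
  {f: False, u: False, p: False}
  {f: True, p: True, u: True}


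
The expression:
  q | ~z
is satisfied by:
  {q: True, z: False}
  {z: False, q: False}
  {z: True, q: True}


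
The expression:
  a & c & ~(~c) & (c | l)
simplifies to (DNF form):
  a & c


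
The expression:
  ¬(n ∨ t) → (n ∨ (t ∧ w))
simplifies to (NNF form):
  n ∨ t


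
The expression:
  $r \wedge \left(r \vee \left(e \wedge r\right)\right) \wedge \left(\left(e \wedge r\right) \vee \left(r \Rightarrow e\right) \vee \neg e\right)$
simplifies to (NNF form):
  $r$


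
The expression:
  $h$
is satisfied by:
  {h: True}


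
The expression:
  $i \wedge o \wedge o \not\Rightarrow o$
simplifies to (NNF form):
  $\text{False}$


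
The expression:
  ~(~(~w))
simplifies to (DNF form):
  ~w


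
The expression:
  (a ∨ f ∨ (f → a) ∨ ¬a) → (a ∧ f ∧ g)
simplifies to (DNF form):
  a ∧ f ∧ g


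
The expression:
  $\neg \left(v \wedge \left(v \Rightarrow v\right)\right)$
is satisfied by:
  {v: False}


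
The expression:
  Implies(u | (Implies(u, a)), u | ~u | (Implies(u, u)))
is always true.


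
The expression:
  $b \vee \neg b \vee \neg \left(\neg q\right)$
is always true.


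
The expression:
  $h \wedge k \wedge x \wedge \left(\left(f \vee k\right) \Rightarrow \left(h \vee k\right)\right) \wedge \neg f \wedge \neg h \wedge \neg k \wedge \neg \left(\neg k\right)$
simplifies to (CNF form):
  $\text{False}$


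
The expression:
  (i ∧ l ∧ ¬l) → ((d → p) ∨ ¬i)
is always true.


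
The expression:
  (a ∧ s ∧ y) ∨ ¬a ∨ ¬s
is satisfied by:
  {y: True, s: False, a: False}
  {s: False, a: False, y: False}
  {y: True, a: True, s: False}
  {a: True, s: False, y: False}
  {y: True, s: True, a: False}
  {s: True, y: False, a: False}
  {y: True, a: True, s: True}


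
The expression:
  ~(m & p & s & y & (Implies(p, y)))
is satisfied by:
  {s: False, m: False, p: False, y: False}
  {y: True, s: False, m: False, p: False}
  {p: True, s: False, m: False, y: False}
  {y: True, p: True, s: False, m: False}
  {m: True, y: False, s: False, p: False}
  {y: True, m: True, s: False, p: False}
  {p: True, m: True, y: False, s: False}
  {y: True, p: True, m: True, s: False}
  {s: True, p: False, m: False, y: False}
  {y: True, s: True, p: False, m: False}
  {p: True, s: True, y: False, m: False}
  {y: True, p: True, s: True, m: False}
  {m: True, s: True, p: False, y: False}
  {y: True, m: True, s: True, p: False}
  {p: True, m: True, s: True, y: False}


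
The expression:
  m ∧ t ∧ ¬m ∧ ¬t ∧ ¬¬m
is never true.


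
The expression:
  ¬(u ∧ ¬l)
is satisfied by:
  {l: True, u: False}
  {u: False, l: False}
  {u: True, l: True}


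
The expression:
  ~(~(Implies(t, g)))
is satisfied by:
  {g: True, t: False}
  {t: False, g: False}
  {t: True, g: True}


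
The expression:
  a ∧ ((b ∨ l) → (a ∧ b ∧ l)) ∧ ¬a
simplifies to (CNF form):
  False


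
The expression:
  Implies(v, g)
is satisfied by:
  {g: True, v: False}
  {v: False, g: False}
  {v: True, g: True}


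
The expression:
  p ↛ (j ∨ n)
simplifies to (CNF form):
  p ∧ ¬j ∧ ¬n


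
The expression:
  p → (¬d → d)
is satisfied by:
  {d: True, p: False}
  {p: False, d: False}
  {p: True, d: True}


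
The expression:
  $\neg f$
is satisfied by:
  {f: False}


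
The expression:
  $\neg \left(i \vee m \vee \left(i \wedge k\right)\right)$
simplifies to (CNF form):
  $\neg i \wedge \neg m$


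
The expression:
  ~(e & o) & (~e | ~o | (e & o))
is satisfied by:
  {e: False, o: False}
  {o: True, e: False}
  {e: True, o: False}


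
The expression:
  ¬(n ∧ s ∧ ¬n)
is always true.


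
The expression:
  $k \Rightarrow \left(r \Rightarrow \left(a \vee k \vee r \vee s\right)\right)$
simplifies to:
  $\text{True}$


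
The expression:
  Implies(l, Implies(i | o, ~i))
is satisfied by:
  {l: False, i: False}
  {i: True, l: False}
  {l: True, i: False}


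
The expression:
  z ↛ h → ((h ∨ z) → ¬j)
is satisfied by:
  {h: True, z: False, j: False}
  {h: False, z: False, j: False}
  {j: True, h: True, z: False}
  {j: True, h: False, z: False}
  {z: True, h: True, j: False}
  {z: True, h: False, j: False}
  {z: True, j: True, h: True}


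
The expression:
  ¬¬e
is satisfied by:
  {e: True}


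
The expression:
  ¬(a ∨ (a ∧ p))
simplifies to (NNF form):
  ¬a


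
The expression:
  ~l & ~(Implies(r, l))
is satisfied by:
  {r: True, l: False}


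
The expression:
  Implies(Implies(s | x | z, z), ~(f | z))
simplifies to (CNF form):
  ~z & (s | x | ~f)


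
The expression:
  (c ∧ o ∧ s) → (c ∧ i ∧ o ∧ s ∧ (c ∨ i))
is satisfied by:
  {i: True, s: False, c: False, o: False}
  {i: False, s: False, c: False, o: False}
  {i: True, o: True, s: False, c: False}
  {o: True, i: False, s: False, c: False}
  {i: True, c: True, o: False, s: False}
  {c: True, o: False, s: False, i: False}
  {i: True, o: True, c: True, s: False}
  {o: True, c: True, i: False, s: False}
  {i: True, s: True, o: False, c: False}
  {s: True, o: False, c: False, i: False}
  {i: True, o: True, s: True, c: False}
  {o: True, s: True, i: False, c: False}
  {i: True, c: True, s: True, o: False}
  {c: True, s: True, o: False, i: False}
  {i: True, o: True, c: True, s: True}


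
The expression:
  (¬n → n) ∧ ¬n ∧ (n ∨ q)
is never true.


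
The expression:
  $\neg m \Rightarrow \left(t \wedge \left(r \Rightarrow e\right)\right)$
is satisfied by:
  {m: True, e: True, t: True, r: False}
  {m: True, t: True, e: False, r: False}
  {r: True, m: True, e: True, t: True}
  {r: True, m: True, t: True, e: False}
  {m: True, e: True, t: False, r: False}
  {m: True, t: False, e: False, r: False}
  {m: True, e: True, r: True, t: False}
  {m: True, r: True, t: False, e: False}
  {e: True, t: True, r: False, m: False}
  {t: True, r: False, e: False, m: False}
  {r: True, t: True, e: True, m: False}


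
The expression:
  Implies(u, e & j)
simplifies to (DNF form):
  ~u | (e & j)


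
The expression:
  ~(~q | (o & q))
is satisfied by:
  {q: True, o: False}


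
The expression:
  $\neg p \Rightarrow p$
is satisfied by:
  {p: True}


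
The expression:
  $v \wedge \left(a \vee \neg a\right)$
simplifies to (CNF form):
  $v$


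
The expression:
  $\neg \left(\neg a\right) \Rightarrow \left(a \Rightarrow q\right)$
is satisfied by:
  {q: True, a: False}
  {a: False, q: False}
  {a: True, q: True}


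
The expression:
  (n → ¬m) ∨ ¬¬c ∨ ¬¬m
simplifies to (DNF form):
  True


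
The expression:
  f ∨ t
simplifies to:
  f ∨ t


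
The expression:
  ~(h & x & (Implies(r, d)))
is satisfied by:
  {r: True, h: False, x: False, d: False}
  {r: False, h: False, x: False, d: False}
  {d: True, r: True, h: False, x: False}
  {d: True, r: False, h: False, x: False}
  {x: True, r: True, h: False, d: False}
  {x: True, r: False, h: False, d: False}
  {x: True, d: True, r: True, h: False}
  {x: True, d: True, r: False, h: False}
  {h: True, r: True, d: False, x: False}
  {h: True, r: False, d: False, x: False}
  {d: True, h: True, r: True, x: False}
  {d: True, h: True, r: False, x: False}
  {x: True, h: True, r: True, d: False}


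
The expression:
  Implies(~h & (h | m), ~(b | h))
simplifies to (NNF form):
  h | ~b | ~m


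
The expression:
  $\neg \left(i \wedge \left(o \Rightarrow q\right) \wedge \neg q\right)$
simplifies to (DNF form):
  $o \vee q \vee \neg i$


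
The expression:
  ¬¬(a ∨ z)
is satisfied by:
  {a: True, z: True}
  {a: True, z: False}
  {z: True, a: False}


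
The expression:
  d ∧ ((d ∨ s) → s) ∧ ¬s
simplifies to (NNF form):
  False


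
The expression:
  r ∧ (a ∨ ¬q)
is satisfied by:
  {r: True, a: True, q: False}
  {r: True, q: False, a: False}
  {r: True, a: True, q: True}


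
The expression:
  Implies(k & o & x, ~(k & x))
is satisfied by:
  {k: False, o: False, x: False}
  {x: True, k: False, o: False}
  {o: True, k: False, x: False}
  {x: True, o: True, k: False}
  {k: True, x: False, o: False}
  {x: True, k: True, o: False}
  {o: True, k: True, x: False}


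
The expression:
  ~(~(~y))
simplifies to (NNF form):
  ~y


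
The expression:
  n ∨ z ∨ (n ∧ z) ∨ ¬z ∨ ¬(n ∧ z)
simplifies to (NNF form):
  True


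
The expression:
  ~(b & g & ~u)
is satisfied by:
  {u: True, g: False, b: False}
  {g: False, b: False, u: False}
  {b: True, u: True, g: False}
  {b: True, g: False, u: False}
  {u: True, g: True, b: False}
  {g: True, u: False, b: False}
  {b: True, g: True, u: True}


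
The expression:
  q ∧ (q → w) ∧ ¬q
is never true.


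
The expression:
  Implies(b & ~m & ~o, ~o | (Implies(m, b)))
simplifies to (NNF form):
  True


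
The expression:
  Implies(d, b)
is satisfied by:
  {b: True, d: False}
  {d: False, b: False}
  {d: True, b: True}


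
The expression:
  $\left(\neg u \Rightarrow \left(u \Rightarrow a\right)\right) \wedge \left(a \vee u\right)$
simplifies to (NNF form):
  $a \vee u$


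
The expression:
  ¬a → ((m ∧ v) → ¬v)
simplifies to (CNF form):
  a ∨ ¬m ∨ ¬v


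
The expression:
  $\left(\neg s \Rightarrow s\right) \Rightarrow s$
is always true.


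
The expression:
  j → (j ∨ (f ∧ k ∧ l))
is always true.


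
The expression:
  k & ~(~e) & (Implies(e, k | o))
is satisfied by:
  {e: True, k: True}


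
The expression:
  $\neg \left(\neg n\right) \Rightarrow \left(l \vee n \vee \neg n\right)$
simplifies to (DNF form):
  $\text{True}$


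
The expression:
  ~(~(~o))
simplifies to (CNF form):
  ~o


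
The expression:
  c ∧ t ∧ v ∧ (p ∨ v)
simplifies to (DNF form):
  c ∧ t ∧ v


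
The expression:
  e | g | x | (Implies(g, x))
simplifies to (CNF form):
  True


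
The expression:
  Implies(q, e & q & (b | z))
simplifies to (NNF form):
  ~q | (b & e) | (e & z)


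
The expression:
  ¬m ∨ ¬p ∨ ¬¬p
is always true.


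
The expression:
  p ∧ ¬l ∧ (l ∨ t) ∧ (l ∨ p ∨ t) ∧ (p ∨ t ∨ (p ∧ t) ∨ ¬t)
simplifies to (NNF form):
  p ∧ t ∧ ¬l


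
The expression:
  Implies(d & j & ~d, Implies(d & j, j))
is always true.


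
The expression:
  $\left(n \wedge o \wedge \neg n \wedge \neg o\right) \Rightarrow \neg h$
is always true.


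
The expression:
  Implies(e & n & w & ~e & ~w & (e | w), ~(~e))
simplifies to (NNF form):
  True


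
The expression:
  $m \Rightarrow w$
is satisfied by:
  {w: True, m: False}
  {m: False, w: False}
  {m: True, w: True}


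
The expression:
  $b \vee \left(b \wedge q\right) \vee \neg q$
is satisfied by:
  {b: True, q: False}
  {q: False, b: False}
  {q: True, b: True}


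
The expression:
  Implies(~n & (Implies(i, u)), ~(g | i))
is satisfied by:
  {n: True, u: False, g: False, i: False}
  {i: True, n: True, u: False, g: False}
  {n: True, g: True, u: False, i: False}
  {i: True, n: True, g: True, u: False}
  {n: True, u: True, g: False, i: False}
  {n: True, i: True, u: True, g: False}
  {n: True, g: True, u: True, i: False}
  {i: True, n: True, g: True, u: True}
  {i: False, u: False, g: False, n: False}
  {i: True, u: False, g: False, n: False}
  {i: True, g: True, u: False, n: False}
  {u: True, i: False, g: False, n: False}


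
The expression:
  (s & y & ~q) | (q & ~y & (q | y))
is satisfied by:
  {q: True, s: True, y: False}
  {q: True, y: False, s: False}
  {s: True, y: True, q: False}


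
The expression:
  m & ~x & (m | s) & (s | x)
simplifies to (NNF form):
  m & s & ~x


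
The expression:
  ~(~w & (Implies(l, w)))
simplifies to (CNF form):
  l | w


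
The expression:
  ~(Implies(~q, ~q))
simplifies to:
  False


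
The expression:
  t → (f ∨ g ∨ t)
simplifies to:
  True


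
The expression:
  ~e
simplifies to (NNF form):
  ~e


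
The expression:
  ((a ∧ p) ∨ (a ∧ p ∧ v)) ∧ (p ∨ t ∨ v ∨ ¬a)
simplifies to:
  a ∧ p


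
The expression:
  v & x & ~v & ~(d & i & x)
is never true.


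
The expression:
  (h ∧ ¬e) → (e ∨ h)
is always true.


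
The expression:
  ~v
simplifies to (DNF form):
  ~v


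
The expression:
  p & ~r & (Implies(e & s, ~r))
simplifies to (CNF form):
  p & ~r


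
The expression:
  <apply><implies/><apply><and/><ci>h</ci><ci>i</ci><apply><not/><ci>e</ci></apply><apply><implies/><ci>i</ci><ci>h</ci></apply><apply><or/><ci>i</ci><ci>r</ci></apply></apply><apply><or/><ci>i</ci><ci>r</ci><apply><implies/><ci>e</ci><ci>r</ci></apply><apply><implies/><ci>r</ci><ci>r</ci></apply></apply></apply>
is always true.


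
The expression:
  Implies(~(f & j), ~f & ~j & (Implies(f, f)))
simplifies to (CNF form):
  (f | ~f) & (f | ~j) & (j | ~f) & (j | ~j)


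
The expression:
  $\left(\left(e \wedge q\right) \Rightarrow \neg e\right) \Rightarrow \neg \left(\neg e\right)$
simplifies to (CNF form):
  $e$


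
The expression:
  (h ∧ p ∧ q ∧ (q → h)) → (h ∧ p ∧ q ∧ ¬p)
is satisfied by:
  {p: False, q: False, h: False}
  {h: True, p: False, q: False}
  {q: True, p: False, h: False}
  {h: True, q: True, p: False}
  {p: True, h: False, q: False}
  {h: True, p: True, q: False}
  {q: True, p: True, h: False}


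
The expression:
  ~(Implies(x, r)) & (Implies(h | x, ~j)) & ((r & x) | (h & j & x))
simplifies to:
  False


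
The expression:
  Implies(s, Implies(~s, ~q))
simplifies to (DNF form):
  True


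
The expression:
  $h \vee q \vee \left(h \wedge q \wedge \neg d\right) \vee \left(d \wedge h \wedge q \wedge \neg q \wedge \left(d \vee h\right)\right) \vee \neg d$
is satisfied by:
  {q: True, h: True, d: False}
  {q: True, h: False, d: False}
  {h: True, q: False, d: False}
  {q: False, h: False, d: False}
  {d: True, q: True, h: True}
  {d: True, q: True, h: False}
  {d: True, h: True, q: False}


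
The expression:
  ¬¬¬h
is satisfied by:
  {h: False}


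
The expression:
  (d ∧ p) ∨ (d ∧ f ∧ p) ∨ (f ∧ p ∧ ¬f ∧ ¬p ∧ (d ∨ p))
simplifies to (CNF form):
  d ∧ p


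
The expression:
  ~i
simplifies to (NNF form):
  ~i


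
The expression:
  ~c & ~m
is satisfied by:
  {c: False, m: False}


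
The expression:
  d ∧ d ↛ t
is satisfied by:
  {d: True, t: False}


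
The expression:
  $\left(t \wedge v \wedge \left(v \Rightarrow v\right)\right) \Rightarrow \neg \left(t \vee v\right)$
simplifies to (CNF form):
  $\neg t \vee \neg v$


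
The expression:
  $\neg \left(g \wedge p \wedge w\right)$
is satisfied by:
  {p: False, g: False, w: False}
  {w: True, p: False, g: False}
  {g: True, p: False, w: False}
  {w: True, g: True, p: False}
  {p: True, w: False, g: False}
  {w: True, p: True, g: False}
  {g: True, p: True, w: False}


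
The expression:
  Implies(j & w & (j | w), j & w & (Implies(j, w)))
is always true.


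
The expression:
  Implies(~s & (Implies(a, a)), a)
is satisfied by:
  {a: True, s: True}
  {a: True, s: False}
  {s: True, a: False}


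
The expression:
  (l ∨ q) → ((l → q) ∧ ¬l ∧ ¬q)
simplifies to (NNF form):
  ¬l ∧ ¬q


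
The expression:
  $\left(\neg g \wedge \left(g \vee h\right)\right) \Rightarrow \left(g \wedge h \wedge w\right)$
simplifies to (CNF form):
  $g \vee \neg h$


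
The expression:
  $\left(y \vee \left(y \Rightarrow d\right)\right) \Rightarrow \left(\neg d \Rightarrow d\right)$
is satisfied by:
  {d: True}


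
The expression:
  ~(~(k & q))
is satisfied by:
  {q: True, k: True}


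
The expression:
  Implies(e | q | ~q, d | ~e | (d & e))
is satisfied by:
  {d: True, e: False}
  {e: False, d: False}
  {e: True, d: True}


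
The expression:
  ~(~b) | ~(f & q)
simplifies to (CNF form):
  b | ~f | ~q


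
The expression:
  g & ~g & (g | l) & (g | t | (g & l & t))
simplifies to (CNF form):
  False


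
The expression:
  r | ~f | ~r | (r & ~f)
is always true.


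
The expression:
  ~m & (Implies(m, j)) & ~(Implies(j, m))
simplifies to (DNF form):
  j & ~m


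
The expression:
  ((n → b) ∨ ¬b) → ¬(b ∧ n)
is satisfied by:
  {n: False, b: False}
  {b: True, n: False}
  {n: True, b: False}


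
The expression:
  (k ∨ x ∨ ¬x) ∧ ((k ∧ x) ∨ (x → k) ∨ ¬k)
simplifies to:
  True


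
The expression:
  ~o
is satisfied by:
  {o: False}


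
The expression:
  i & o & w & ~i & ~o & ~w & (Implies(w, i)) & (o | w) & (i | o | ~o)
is never true.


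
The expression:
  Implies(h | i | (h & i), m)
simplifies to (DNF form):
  m | (~h & ~i)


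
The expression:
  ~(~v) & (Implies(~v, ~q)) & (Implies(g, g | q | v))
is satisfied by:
  {v: True}


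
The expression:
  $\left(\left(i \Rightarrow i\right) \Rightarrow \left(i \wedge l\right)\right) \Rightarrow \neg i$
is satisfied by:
  {l: False, i: False}
  {i: True, l: False}
  {l: True, i: False}


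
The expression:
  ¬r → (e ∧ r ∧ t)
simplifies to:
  r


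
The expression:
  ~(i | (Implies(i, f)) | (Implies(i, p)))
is never true.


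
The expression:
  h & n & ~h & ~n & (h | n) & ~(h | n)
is never true.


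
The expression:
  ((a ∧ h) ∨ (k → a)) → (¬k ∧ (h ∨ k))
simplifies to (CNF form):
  (h ∨ k) ∧ (h ∨ ¬a) ∧ (k ∨ ¬k) ∧ (¬a ∨ ¬k)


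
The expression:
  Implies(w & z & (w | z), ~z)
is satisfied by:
  {w: False, z: False}
  {z: True, w: False}
  {w: True, z: False}


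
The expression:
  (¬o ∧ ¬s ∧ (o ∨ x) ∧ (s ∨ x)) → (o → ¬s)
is always true.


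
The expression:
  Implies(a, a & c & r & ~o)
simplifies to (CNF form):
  (c | ~a) & (r | ~a) & (~a | ~o)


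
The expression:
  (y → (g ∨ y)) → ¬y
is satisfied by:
  {y: False}


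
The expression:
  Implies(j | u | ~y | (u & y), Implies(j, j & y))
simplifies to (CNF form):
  y | ~j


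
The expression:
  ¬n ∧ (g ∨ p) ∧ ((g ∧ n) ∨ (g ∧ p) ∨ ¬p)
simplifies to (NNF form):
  g ∧ ¬n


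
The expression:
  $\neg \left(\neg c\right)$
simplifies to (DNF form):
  $c$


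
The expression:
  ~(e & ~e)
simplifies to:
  True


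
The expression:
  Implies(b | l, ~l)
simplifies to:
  ~l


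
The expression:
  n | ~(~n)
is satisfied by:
  {n: True}


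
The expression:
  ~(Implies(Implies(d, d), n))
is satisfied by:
  {n: False}


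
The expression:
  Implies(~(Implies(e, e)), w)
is always true.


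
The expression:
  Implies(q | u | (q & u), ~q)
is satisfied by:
  {q: False}


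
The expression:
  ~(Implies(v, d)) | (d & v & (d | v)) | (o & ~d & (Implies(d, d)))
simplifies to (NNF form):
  v | (o & ~d)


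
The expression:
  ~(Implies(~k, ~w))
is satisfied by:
  {w: True, k: False}


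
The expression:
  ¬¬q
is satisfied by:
  {q: True}


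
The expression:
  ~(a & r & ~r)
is always true.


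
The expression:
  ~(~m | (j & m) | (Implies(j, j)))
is never true.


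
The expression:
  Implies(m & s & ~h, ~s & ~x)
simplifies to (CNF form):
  h | ~m | ~s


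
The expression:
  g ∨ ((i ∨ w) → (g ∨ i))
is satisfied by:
  {i: True, g: True, w: False}
  {i: True, w: False, g: False}
  {g: True, w: False, i: False}
  {g: False, w: False, i: False}
  {i: True, g: True, w: True}
  {i: True, w: True, g: False}
  {g: True, w: True, i: False}


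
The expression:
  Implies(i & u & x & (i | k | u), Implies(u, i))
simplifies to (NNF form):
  True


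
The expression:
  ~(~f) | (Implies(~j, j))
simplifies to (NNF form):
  f | j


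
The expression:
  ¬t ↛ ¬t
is never true.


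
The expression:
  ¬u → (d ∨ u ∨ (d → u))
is always true.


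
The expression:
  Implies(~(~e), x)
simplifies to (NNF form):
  x | ~e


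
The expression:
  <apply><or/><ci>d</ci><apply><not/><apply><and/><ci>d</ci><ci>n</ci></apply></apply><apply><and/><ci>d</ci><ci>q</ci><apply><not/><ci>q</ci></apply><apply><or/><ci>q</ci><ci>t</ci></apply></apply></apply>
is always true.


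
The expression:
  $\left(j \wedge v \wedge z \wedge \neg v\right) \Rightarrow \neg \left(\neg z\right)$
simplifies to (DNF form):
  $\text{True}$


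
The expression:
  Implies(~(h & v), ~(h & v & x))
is always true.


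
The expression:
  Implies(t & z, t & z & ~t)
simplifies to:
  ~t | ~z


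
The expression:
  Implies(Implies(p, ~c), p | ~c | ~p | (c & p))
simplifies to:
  True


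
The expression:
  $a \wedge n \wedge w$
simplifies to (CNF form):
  $a \wedge n \wedge w$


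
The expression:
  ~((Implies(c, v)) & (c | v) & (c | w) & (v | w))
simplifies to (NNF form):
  ~v | (~c & ~w)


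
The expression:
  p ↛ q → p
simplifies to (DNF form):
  True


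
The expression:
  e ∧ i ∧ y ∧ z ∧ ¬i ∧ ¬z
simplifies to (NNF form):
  False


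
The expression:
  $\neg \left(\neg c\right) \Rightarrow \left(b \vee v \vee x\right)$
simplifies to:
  $b \vee v \vee x \vee \neg c$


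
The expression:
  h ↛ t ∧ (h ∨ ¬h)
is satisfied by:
  {h: True, t: False}


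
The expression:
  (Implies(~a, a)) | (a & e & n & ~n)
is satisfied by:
  {a: True}


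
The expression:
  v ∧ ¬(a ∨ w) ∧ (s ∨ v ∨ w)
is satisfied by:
  {v: True, w: False, a: False}


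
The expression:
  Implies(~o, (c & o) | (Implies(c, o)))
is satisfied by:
  {o: True, c: False}
  {c: False, o: False}
  {c: True, o: True}


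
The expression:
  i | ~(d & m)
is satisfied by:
  {i: True, m: False, d: False}
  {m: False, d: False, i: False}
  {i: True, d: True, m: False}
  {d: True, m: False, i: False}
  {i: True, m: True, d: False}
  {m: True, i: False, d: False}
  {i: True, d: True, m: True}


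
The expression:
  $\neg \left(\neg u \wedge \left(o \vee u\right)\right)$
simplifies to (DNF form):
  $u \vee \neg o$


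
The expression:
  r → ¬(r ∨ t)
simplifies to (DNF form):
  ¬r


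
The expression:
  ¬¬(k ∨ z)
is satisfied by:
  {k: True, z: True}
  {k: True, z: False}
  {z: True, k: False}


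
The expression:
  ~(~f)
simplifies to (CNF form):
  f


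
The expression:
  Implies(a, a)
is always true.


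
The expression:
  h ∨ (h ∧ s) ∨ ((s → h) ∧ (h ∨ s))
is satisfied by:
  {h: True}


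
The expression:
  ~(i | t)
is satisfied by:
  {i: False, t: False}


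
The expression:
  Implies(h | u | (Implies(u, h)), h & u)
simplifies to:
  h & u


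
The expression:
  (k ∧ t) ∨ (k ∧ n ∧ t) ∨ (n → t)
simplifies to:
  t ∨ ¬n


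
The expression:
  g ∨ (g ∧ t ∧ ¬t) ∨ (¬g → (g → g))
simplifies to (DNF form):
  True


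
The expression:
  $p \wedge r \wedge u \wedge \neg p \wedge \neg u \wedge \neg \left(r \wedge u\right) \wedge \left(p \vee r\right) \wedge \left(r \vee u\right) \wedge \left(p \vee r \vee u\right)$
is never true.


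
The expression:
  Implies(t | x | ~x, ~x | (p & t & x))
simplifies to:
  ~x | (p & t)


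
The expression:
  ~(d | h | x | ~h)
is never true.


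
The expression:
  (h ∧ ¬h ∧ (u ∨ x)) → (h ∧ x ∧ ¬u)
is always true.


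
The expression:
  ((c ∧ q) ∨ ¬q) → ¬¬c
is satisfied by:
  {q: True, c: True}
  {q: True, c: False}
  {c: True, q: False}


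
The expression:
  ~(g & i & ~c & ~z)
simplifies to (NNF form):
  c | z | ~g | ~i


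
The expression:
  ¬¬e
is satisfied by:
  {e: True}


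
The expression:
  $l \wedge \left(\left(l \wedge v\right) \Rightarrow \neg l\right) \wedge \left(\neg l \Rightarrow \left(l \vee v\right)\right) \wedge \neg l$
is never true.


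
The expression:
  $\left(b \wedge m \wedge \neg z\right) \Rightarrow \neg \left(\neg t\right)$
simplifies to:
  $t \vee z \vee \neg b \vee \neg m$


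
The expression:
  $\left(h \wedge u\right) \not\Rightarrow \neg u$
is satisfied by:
  {h: True, u: True}


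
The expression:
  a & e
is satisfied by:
  {a: True, e: True}


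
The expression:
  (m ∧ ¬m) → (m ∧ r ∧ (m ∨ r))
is always true.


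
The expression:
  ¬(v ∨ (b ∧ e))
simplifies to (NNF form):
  ¬v ∧ (¬b ∨ ¬e)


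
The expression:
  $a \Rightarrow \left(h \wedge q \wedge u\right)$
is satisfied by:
  {u: True, h: True, q: True, a: False}
  {u: True, h: True, q: False, a: False}
  {u: True, q: True, h: False, a: False}
  {u: True, q: False, h: False, a: False}
  {h: True, q: True, u: False, a: False}
  {h: True, q: False, u: False, a: False}
  {q: True, u: False, h: False, a: False}
  {q: False, u: False, h: False, a: False}
  {a: True, u: True, h: True, q: True}


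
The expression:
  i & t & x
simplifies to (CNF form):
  i & t & x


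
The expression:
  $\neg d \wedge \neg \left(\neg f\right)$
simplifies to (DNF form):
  $f \wedge \neg d$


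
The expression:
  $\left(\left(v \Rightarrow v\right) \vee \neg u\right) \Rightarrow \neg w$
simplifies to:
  $\neg w$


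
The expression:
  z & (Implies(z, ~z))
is never true.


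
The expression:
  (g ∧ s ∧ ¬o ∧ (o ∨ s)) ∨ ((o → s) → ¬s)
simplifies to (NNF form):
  (g ∧ ¬o) ∨ ¬s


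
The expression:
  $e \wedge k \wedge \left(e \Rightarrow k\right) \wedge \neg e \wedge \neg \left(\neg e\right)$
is never true.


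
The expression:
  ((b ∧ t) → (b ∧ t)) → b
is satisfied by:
  {b: True}


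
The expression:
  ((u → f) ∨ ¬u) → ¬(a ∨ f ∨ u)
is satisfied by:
  {u: True, f: False, a: False}
  {f: False, a: False, u: False}
  {a: True, u: True, f: False}


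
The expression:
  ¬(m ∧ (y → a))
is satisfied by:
  {y: True, m: False, a: False}
  {y: False, m: False, a: False}
  {a: True, y: True, m: False}
  {a: True, y: False, m: False}
  {m: True, y: True, a: False}


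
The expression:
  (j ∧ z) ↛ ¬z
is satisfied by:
  {z: True, j: True}


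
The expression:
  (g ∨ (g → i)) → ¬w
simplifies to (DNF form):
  ¬w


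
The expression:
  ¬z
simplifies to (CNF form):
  ¬z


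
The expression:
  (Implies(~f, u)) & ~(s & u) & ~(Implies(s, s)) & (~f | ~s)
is never true.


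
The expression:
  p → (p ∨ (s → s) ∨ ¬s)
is always true.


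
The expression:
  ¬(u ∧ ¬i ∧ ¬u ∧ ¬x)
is always true.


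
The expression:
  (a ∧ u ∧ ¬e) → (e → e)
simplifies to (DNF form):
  True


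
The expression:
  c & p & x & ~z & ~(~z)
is never true.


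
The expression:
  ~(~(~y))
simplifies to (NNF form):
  ~y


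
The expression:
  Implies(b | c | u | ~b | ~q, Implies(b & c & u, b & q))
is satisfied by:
  {q: True, u: False, c: False, b: False}
  {q: False, u: False, c: False, b: False}
  {b: True, q: True, u: False, c: False}
  {b: True, q: False, u: False, c: False}
  {q: True, c: True, b: False, u: False}
  {c: True, b: False, u: False, q: False}
  {b: True, c: True, q: True, u: False}
  {b: True, c: True, q: False, u: False}
  {q: True, u: True, b: False, c: False}
  {u: True, b: False, c: False, q: False}
  {q: True, b: True, u: True, c: False}
  {b: True, u: True, q: False, c: False}
  {q: True, c: True, u: True, b: False}
  {c: True, u: True, b: False, q: False}
  {b: True, c: True, u: True, q: True}


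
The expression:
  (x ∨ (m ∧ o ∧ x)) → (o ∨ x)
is always true.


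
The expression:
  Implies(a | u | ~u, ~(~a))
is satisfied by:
  {a: True}


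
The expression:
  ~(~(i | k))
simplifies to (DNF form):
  i | k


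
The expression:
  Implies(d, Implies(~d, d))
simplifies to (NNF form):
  True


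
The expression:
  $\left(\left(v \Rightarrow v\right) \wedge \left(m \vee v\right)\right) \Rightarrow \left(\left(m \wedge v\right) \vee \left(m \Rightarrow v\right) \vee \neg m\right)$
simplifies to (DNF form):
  $v \vee \neg m$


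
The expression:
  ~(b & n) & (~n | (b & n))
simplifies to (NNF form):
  ~n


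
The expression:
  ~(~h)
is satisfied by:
  {h: True}


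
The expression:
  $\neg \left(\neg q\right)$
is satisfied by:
  {q: True}


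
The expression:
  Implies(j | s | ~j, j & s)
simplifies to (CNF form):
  j & s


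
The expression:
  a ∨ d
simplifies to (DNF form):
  a ∨ d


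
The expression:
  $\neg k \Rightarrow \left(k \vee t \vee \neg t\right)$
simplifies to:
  $\text{True}$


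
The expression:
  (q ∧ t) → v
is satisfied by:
  {v: True, t: False, q: False}
  {t: False, q: False, v: False}
  {v: True, q: True, t: False}
  {q: True, t: False, v: False}
  {v: True, t: True, q: False}
  {t: True, v: False, q: False}
  {v: True, q: True, t: True}


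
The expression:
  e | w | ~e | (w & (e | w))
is always true.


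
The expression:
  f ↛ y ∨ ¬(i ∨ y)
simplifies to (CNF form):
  ¬y ∧ (f ∨ ¬i)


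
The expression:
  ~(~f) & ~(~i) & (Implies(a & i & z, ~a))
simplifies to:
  f & i & (~a | ~z)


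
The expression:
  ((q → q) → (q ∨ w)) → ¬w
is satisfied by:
  {w: False}


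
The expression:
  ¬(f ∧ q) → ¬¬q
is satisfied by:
  {q: True}


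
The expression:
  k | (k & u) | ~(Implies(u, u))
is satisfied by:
  {k: True}


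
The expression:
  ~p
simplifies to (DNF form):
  ~p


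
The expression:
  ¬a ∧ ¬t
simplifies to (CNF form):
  ¬a ∧ ¬t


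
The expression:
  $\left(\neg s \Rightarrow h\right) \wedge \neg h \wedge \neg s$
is never true.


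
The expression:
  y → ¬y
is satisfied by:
  {y: False}


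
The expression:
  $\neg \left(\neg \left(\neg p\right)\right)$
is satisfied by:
  {p: False}


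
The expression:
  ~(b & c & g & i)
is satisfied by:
  {g: False, c: False, b: False, i: False}
  {i: True, g: False, c: False, b: False}
  {b: True, g: False, c: False, i: False}
  {i: True, b: True, g: False, c: False}
  {c: True, i: False, g: False, b: False}
  {i: True, c: True, g: False, b: False}
  {b: True, c: True, i: False, g: False}
  {i: True, b: True, c: True, g: False}
  {g: True, b: False, c: False, i: False}
  {i: True, g: True, b: False, c: False}
  {b: True, g: True, i: False, c: False}
  {i: True, b: True, g: True, c: False}
  {c: True, g: True, b: False, i: False}
  {i: True, c: True, g: True, b: False}
  {b: True, c: True, g: True, i: False}


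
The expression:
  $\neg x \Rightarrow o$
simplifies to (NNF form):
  $o \vee x$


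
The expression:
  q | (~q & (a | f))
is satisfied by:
  {a: True, q: True, f: True}
  {a: True, q: True, f: False}
  {a: True, f: True, q: False}
  {a: True, f: False, q: False}
  {q: True, f: True, a: False}
  {q: True, f: False, a: False}
  {f: True, q: False, a: False}


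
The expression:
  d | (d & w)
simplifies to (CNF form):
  d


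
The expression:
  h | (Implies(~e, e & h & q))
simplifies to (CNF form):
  e | h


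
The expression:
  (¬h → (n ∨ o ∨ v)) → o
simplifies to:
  o ∨ (¬h ∧ ¬n ∧ ¬v)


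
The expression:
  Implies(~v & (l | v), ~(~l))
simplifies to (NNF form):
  True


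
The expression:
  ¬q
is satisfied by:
  {q: False}


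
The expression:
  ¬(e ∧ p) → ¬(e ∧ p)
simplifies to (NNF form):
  True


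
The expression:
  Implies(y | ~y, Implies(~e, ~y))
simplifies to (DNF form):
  e | ~y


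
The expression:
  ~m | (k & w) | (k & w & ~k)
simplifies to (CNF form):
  (k | ~m) & (w | ~m)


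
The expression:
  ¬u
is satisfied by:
  {u: False}


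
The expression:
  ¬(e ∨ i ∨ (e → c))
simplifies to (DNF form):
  False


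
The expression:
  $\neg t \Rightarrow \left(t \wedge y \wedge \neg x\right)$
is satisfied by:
  {t: True}


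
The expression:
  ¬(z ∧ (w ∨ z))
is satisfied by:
  {z: False}


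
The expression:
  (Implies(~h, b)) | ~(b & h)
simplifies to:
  True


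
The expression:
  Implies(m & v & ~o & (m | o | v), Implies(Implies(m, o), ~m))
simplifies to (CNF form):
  True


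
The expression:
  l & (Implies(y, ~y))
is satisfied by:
  {l: True, y: False}


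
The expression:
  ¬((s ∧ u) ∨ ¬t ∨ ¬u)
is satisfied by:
  {t: True, u: True, s: False}


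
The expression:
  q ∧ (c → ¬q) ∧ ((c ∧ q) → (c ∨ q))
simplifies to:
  q ∧ ¬c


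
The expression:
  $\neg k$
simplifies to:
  $\neg k$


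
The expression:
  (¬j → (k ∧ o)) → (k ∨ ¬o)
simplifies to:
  k ∨ ¬j ∨ ¬o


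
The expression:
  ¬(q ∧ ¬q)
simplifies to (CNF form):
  True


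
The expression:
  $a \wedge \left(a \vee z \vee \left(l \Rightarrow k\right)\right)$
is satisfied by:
  {a: True}
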